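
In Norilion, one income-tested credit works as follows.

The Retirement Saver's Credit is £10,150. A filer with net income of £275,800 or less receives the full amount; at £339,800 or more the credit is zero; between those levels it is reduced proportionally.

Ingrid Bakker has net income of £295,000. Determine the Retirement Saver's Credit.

Retirement Saver's Credit: £295,000 is £19,200 into a £64,000 phase-out range, leaving 44,800/64,000 of the credit: £10,150 × 44,800/64,000 = £7,105.

£7,105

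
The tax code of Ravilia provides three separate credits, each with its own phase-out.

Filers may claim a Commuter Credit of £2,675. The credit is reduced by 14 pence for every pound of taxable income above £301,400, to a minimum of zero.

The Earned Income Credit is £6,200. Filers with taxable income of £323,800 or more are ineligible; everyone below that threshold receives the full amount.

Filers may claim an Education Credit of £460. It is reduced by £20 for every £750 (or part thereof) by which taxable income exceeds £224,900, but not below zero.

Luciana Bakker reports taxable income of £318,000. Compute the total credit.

£6,551

Commuter Credit: 14% of the £16,600 excess over £301,400 is £2,324; credit = £2,675 − £2,324 = £351.
Earned Income Credit: £318,000 is below the £323,800 cutoff, so the full £6,200 applies.
Education Credit: income exceeds £224,900 by £93,100 → 125 increments × £20 = £2,500 ≥ base, so the credit is £0.
Total: £351 + £6,200 + £0 = £6,551.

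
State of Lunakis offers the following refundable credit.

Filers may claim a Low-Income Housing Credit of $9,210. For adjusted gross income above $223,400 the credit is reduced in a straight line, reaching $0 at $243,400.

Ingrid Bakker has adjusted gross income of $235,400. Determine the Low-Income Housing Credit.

$3,684

Low-Income Housing Credit: $235,400 is $12,000 into a $20,000 phase-out range, leaving 8,000/20,000 of the credit: $9,210 × 8,000/20,000 = $3,684.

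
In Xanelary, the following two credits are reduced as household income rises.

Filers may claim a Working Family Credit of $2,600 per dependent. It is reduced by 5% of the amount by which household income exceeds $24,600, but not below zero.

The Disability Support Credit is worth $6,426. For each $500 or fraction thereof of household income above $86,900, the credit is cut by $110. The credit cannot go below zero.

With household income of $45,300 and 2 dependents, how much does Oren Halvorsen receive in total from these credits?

$10,591

Working Family Credit: base = 2 × $2,600 = $5,200. 5% of the $20,700 excess over $24,600 is $1,035; credit = $5,200 − $1,035 = $4,165.
Disability Support Credit: $45,300 is at or below the $86,900 threshold, so the full $6,426 applies.
Total: $4,165 + $6,426 = $10,591.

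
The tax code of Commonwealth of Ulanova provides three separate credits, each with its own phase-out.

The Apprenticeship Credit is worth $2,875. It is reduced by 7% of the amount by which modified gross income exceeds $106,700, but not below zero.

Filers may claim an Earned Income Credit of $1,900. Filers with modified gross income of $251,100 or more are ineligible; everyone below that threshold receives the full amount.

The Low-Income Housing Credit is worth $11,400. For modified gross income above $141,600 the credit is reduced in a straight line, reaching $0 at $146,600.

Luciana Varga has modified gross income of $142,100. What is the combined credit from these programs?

Apprenticeship Credit: 7% of the $35,400 excess over $106,700 is $2,478; credit = $2,875 − $2,478 = $397.
Earned Income Credit: $142,100 is below the $251,100 cutoff, so the full $1,900 applies.
Low-Income Housing Credit: $142,100 is $500 into a $5,000 phase-out range, leaving 4,500/5,000 of the credit: $11,400 × 4,500/5,000 = $10,260.
Total: $397 + $1,900 + $10,260 = $12,557.

$12,557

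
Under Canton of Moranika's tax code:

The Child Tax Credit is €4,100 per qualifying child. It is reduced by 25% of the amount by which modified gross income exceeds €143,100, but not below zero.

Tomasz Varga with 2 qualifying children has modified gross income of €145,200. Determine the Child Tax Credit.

Child Tax Credit: base = 2 × €4,100 = €8,200. 25% of the €2,100 excess over €143,100 is €525; credit = €8,200 − €525 = €7,675.

€7,675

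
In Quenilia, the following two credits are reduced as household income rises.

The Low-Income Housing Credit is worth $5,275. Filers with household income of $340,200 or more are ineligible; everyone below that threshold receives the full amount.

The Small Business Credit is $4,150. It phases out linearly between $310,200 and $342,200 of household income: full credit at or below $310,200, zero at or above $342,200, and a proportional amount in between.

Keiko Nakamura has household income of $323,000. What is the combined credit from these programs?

$7,765

Low-Income Housing Credit: $323,000 is below the $340,200 cutoff, so the full $5,275 applies.
Small Business Credit: $323,000 is $12,800 into a $32,000 phase-out range, leaving 19,200/32,000 of the credit: $4,150 × 19,200/32,000 = $2,490.
Total: $5,275 + $2,490 = $7,765.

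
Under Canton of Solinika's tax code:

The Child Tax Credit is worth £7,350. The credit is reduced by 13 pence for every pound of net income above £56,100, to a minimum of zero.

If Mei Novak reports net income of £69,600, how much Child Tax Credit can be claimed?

Child Tax Credit: 13% of the £13,500 excess over £56,100 is £1,755; credit = £7,350 − £1,755 = £5,595.

£5,595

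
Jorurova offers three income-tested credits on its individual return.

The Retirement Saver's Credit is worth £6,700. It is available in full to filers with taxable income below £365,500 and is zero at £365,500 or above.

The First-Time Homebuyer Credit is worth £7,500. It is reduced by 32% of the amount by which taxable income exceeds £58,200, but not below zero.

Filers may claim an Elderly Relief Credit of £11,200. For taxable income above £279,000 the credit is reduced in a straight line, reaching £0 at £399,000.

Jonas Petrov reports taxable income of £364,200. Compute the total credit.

£9,948

Retirement Saver's Credit: £364,200 is below the £365,500 cutoff, so the full £6,700 applies.
First-Time Homebuyer Credit: 32% of the £306,000 excess over £58,200 is £97,920 ≥ base, so the credit is £0.
Elderly Relief Credit: £364,200 is £85,200 into a £120,000 phase-out range, leaving 34,800/120,000 of the credit: £11,200 × 34,800/120,000 = £3,248.
Total: £6,700 + £0 + £3,248 = £9,948.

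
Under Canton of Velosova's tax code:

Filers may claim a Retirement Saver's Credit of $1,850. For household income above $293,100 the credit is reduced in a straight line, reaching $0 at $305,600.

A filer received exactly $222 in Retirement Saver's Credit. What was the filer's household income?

$222 is 222/1,850 of the full $1,850, so 1,628/1,850 of the $12,500 range has been used: income = $293,100 + $12,500 × 1,628/1,850 = $304,100.

$304,100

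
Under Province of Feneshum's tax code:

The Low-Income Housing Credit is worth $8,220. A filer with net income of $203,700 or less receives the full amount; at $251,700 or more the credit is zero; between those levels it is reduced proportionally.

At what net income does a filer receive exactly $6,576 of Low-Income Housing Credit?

$6,576 is 6,576/8,220 of the full $8,220, so 1,644/8,220 of the $48,000 range has been used: income = $203,700 + $48,000 × 1,644/8,220 = $213,300.

$213,300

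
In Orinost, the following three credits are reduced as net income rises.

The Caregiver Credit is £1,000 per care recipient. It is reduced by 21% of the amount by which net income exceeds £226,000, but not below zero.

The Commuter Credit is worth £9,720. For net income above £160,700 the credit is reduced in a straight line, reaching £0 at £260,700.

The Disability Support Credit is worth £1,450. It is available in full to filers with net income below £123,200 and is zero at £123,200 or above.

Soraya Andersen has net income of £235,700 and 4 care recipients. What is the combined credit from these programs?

£4,393

Caregiver Credit: base = 4 × £1,000 = £4,000. 21% of the £9,700 excess over £226,000 is £2,037; credit = £4,000 − £2,037 = £1,963.
Commuter Credit: £235,700 is £75,000 into a £100,000 phase-out range, leaving 25,000/100,000 of the credit: £9,720 × 25,000/100,000 = £2,430.
Disability Support Credit: £235,700 meets or exceeds the £123,200 cutoff, so the credit is £0.
Total: £1,963 + £2,430 + £0 = £4,393.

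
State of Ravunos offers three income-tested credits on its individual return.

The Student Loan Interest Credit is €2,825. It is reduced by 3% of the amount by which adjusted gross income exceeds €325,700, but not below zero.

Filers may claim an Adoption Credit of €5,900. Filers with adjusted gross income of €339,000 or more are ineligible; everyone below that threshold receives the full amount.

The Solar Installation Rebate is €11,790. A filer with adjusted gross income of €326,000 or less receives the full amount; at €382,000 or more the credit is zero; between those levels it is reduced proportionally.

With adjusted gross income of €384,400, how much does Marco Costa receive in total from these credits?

€1,064

Student Loan Interest Credit: 3% of the €58,700 excess over €325,700 is €1,761; credit = €2,825 − €1,761 = €1,064.
Adoption Credit: €384,400 meets or exceeds the €339,000 cutoff, so the credit is €0.
Solar Installation Rebate: €384,400 is at or above €382,000, so the credit is €0.
Total: €1,064 + €0 + €0 = €1,064.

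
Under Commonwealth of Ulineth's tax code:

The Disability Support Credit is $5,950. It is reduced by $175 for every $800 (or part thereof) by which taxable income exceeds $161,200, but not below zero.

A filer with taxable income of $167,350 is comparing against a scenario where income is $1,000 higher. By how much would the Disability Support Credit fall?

$175

At $167,350 — income exceeds $161,200 by $6,150, which is 8 full-or-partial $800 increments; reduction = 8 × $175 = $1,400, leaving $4,550.
At $168,350 — income exceeds $161,200 by $7,150, which is 9 full-or-partial $800 increments; reduction = 9 × $175 = $1,575, leaving $4,375.
Lost: $4,550 − $4,375 = $175.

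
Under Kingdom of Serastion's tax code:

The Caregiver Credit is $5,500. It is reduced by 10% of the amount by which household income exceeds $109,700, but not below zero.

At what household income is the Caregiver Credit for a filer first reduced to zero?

$164,700

The credit falls by 10% of each dollar above $109,700, so it reaches zero when the excess is $5,500 / 10% = $55,000: income = $109,700 + $55,000 = $164,700.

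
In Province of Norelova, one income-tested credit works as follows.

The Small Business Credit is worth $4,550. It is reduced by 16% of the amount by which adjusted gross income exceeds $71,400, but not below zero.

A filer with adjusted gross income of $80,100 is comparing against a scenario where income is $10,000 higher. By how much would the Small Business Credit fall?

At $80,100 — 16% of the $8,700 excess over $71,400 is $1,392; credit = $4,550 − $1,392 = $3,158.
At $90,100 — 16% of the $18,700 excess over $71,400 is $2,992; credit = $4,550 − $2,992 = $1,558.
Lost: $3,158 − $1,558 = $1,600.

$1,600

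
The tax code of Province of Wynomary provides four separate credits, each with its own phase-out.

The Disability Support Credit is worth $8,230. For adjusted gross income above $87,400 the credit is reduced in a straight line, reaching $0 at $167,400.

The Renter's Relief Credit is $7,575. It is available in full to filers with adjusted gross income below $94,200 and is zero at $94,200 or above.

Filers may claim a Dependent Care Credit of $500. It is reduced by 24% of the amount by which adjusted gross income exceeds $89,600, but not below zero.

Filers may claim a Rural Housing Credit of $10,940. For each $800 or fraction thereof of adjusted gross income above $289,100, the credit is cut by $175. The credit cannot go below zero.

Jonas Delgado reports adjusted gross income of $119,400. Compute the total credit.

$15,878

Disability Support Credit: $119,400 is $32,000 into a $80,000 phase-out range, leaving 48,000/80,000 of the credit: $8,230 × 48,000/80,000 = $4,938.
Renter's Relief Credit: $119,400 meets or exceeds the $94,200 cutoff, so the credit is $0.
Dependent Care Credit: 24% of the $29,800 excess over $89,600 is $7,152 ≥ base, so the credit is $0.
Rural Housing Credit: $119,400 is at or below the $289,100 threshold, so the full $10,940 applies.
Total: $4,938 + $0 + $0 + $10,940 = $15,878.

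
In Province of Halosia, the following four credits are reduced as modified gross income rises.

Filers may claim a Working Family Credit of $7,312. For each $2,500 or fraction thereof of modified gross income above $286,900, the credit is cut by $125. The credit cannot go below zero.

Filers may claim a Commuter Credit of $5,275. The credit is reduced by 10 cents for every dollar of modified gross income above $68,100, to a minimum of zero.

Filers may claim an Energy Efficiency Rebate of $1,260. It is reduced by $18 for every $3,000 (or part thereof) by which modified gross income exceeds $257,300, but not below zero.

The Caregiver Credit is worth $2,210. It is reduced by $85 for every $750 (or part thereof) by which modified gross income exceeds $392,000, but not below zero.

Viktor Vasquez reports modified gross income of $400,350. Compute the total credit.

Working Family Credit: income exceeds $286,900 by $113,450, which is 46 full-or-partial $2,500 increments; reduction = 46 × $125 = $5,750, leaving $1,562.
Commuter Credit: 10% of the $332,250 excess over $68,100 is $33,225 ≥ base, so the credit is $0.
Energy Efficiency Rebate: income exceeds $257,300 by $143,050, which is 48 full-or-partial $3,000 increments; reduction = 48 × $18 = $864, leaving $396.
Caregiver Credit: income exceeds $392,000 by $8,350, which is 12 full-or-partial $750 increments; reduction = 12 × $85 = $1,020, leaving $1,190.
Total: $1,562 + $0 + $396 + $1,190 = $3,148.

$3,148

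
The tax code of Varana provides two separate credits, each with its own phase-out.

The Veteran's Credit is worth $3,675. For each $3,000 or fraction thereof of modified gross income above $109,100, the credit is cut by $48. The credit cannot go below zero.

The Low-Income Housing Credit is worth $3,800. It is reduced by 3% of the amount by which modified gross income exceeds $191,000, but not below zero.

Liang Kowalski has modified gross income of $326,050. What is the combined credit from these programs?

Veteran's Credit: income exceeds $109,100 by $216,950, which is 73 full-or-partial $3,000 increments; reduction = 73 × $48 = $3,504, leaving $171.
Low-Income Housing Credit: 3% of the $135,050 excess over $191,000 is $4,051.50 ≥ base, so the credit is $0.
Total: $171 + $0 = $171.

$171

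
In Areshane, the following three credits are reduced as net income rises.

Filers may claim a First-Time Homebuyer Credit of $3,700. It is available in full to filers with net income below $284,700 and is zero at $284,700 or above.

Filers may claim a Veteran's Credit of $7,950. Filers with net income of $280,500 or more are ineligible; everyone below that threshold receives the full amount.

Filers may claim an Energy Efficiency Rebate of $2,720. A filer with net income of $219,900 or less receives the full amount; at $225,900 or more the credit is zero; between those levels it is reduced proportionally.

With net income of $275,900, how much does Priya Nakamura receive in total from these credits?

First-Time Homebuyer Credit: $275,900 is below the $284,700 cutoff, so the full $3,700 applies.
Veteran's Credit: $275,900 is below the $280,500 cutoff, so the full $7,950 applies.
Energy Efficiency Rebate: $275,900 is at or above $225,900, so the credit is $0.
Total: $3,700 + $7,950 + $0 = $11,650.

$11,650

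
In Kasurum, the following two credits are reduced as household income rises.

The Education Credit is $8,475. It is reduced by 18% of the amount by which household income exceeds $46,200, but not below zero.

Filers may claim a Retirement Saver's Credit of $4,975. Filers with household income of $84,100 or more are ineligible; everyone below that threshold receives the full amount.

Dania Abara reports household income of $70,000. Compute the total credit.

$9,166

Education Credit: 18% of the $23,800 excess over $46,200 is $4,284; credit = $8,475 − $4,284 = $4,191.
Retirement Saver's Credit: $70,000 is below the $84,100 cutoff, so the full $4,975 applies.
Total: $4,191 + $4,975 = $9,166.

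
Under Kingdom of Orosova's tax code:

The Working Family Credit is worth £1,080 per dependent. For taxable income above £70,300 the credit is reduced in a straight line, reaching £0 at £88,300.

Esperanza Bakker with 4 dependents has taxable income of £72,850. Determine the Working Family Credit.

£3,708

Working Family Credit: base = 4 × £1,080 = £4,320. £72,850 is £2,550 into a £18,000 phase-out range, leaving 15,450/18,000 of the credit: £4,320 × 15,450/18,000 = £3,708.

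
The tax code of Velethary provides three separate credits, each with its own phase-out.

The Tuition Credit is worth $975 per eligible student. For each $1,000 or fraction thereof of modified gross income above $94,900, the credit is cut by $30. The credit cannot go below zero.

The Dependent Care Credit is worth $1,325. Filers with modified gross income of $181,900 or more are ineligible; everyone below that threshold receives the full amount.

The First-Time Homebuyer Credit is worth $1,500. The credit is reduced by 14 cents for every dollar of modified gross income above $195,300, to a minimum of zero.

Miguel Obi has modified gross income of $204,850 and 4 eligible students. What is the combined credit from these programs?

$763

Tuition Credit: base = 4 × $975 = $3,900. income exceeds $94,900 by $109,950, which is 110 full-or-partial $1,000 increments; reduction = 110 × $30 = $3,300, leaving $600.
Dependent Care Credit: $204,850 meets or exceeds the $181,900 cutoff, so the credit is $0.
First-Time Homebuyer Credit: 14% of the $9,550 excess over $195,300 is $1,337; credit = $1,500 − $1,337 = $163.
Total: $600 + $0 + $163 = $763.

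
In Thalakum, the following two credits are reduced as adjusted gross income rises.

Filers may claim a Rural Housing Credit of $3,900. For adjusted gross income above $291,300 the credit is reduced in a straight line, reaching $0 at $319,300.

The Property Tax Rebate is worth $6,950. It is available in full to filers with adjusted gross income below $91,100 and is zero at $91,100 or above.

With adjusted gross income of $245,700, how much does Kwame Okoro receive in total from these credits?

$3,900

Rural Housing Credit: $245,700 is at or below the $291,300 threshold, so the full $3,900 applies.
Property Tax Rebate: $245,700 meets or exceeds the $91,100 cutoff, so the credit is $0.
Total: $3,900 + $0 = $3,900.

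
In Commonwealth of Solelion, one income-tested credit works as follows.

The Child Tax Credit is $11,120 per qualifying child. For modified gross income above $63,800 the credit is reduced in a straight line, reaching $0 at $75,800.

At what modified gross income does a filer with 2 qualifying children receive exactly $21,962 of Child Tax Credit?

$63,950

Full credit = 2 × $11,120 = $22,240.
$21,962 is 21,962/22,240 of the full $22,240, so 278/22,240 of the $12,000 range has been used: income = $63,800 + $12,000 × 278/22,240 = $63,950.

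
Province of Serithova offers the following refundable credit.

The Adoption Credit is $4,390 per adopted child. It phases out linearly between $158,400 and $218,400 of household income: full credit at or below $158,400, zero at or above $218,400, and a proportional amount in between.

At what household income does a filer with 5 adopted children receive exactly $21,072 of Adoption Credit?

$160,800

Full credit = 5 × $4,390 = $21,950.
$21,072 is 21,072/21,950 of the full $21,950, so 878/21,950 of the $60,000 range has been used: income = $158,400 + $60,000 × 878/21,950 = $160,800.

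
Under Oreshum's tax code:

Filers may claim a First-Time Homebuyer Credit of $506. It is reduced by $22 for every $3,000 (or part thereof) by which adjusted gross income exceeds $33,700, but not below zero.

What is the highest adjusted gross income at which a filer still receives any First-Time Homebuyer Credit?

After 22 increments the reduction is 22 × $22 = $484, leaving $22; one more increment wipes it out. Increment 22 ends at excess 22 × $3,000 = $66,000, so the highest qualifying income is $33,700 + $66,000 = $99,700.

$99,700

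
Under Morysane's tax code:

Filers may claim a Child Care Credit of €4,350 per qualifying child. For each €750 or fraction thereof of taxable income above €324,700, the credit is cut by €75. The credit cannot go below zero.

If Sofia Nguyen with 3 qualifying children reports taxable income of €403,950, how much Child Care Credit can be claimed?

€5,100

Child Care Credit: base = 3 × €4,350 = €13,050. income exceeds €324,700 by €79,250, which is 106 full-or-partial €750 increments; reduction = 106 × €75 = €7,950, leaving €5,100.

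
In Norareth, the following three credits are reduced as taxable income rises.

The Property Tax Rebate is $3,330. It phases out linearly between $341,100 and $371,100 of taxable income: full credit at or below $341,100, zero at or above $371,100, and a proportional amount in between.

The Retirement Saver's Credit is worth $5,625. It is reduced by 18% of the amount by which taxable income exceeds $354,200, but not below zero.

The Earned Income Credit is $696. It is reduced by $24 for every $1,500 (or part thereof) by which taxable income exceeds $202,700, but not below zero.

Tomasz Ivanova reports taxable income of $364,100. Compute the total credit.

$4,620

Property Tax Rebate: $364,100 is $23,000 into a $30,000 phase-out range, leaving 7,000/30,000 of the credit: $3,330 × 7,000/30,000 = $777.
Retirement Saver's Credit: 18% of the $9,900 excess over $354,200 is $1,782; credit = $5,625 − $1,782 = $3,843.
Earned Income Credit: income exceeds $202,700 by $161,400 → 108 increments × $24 = $2,592 ≥ base, so the credit is $0.
Total: $777 + $3,843 + $0 = $4,620.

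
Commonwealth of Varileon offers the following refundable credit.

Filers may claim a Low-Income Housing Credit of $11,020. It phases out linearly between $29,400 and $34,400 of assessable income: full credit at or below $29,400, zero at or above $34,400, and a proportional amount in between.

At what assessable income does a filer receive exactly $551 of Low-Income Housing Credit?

$34,150

$551 is 551/11,020 of the full $11,020, so 10,469/11,020 of the $5,000 range has been used: income = $29,400 + $5,000 × 10,469/11,020 = $34,150.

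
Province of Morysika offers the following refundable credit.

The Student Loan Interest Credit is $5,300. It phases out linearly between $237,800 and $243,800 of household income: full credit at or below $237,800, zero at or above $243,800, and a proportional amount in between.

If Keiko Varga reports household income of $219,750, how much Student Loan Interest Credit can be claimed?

$5,300

Student Loan Interest Credit: $219,750 is at or below the $237,800 threshold, so the full $5,300 applies.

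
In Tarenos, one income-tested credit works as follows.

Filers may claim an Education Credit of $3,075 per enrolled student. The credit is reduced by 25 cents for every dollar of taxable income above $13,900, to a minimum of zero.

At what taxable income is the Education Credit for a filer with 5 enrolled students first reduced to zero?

Full credit = 5 × $3,075 = $15,375.
The credit falls by 25% of each dollar above $13,900, so it reaches zero when the excess is $15,375 / 25% = $61,500: income = $13,900 + $61,500 = $75,400.

$75,400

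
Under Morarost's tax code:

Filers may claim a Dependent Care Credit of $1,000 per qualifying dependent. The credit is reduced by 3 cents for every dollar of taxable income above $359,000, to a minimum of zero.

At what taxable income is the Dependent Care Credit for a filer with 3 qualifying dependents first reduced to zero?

$459,000

Full credit = 3 × $1,000 = $3,000.
The credit falls by 3% of each dollar above $359,000, so it reaches zero when the excess is $3,000 / 3% = $100,000: income = $359,000 + $100,000 = $459,000.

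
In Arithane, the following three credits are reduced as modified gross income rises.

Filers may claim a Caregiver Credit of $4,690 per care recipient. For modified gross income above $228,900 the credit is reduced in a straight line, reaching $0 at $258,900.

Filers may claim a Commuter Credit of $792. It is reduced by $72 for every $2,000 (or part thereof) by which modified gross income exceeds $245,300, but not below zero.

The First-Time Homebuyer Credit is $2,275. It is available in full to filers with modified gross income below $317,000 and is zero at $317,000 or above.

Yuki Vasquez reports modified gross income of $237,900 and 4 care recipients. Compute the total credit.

Caregiver Credit: base = 4 × $4,690 = $18,760. $237,900 is $9,000 into a $30,000 phase-out range, leaving 21,000/30,000 of the credit: $18,760 × 21,000/30,000 = $13,132.
Commuter Credit: $237,900 is at or below the $245,300 threshold, so the full $792 applies.
First-Time Homebuyer Credit: $237,900 is below the $317,000 cutoff, so the full $2,275 applies.
Total: $13,132 + $792 + $2,275 = $16,199.

$16,199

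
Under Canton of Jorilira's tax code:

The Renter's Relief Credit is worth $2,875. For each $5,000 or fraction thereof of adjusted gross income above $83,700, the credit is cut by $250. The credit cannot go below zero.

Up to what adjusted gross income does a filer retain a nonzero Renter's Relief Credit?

$138,700

After 11 increments the reduction is 11 × $250 = $2,750, leaving $125; one more increment wipes it out. Increment 11 ends at excess 11 × $5,000 = $55,000, so the highest qualifying income is $83,700 + $55,000 = $138,700.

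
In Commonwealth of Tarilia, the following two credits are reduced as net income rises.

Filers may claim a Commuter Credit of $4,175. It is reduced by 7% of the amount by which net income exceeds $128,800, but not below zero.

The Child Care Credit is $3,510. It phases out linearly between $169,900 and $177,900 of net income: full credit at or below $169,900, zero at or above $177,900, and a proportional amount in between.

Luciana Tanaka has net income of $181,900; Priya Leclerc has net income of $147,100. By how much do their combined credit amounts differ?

Luciana ($181,900): Commuter Credit: 7% of the $53,100 excess over $128,800 is $3,717; credit = $4,175 − $3,717 = $458. Child Care Credit: $181,900 is at or above $177,900, so the credit is $0. total $458 + $0 = $458
Priya ($147,100): Commuter Credit: 7% of the $18,300 excess over $128,800 is $1,281; credit = $4,175 − $1,281 = $2,894. Child Care Credit: $147,100 is at or below the $169,900 threshold, so the full $3,510 applies. total $2,894 + $3,510 = $6,404
Difference: |$458 − $6,404| = $5,946.

$5,946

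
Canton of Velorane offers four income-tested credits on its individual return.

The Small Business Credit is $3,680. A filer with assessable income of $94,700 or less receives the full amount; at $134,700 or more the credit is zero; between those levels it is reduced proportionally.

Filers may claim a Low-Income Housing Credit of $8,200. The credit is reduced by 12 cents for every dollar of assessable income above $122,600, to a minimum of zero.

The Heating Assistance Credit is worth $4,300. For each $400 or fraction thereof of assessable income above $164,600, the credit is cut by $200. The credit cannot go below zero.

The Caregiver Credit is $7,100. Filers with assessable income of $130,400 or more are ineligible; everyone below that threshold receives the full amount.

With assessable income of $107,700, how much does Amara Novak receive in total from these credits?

Small Business Credit: $107,700 is $13,000 into a $40,000 phase-out range, leaving 27,000/40,000 of the credit: $3,680 × 27,000/40,000 = $2,484.
Low-Income Housing Credit: $107,700 is at or below the $122,600 threshold, so the full $8,200 applies.
Heating Assistance Credit: $107,700 is at or below the $164,600 threshold, so the full $4,300 applies.
Caregiver Credit: $107,700 is below the $130,400 cutoff, so the full $7,100 applies.
Total: $2,484 + $8,200 + $4,300 + $7,100 = $22,084.

$22,084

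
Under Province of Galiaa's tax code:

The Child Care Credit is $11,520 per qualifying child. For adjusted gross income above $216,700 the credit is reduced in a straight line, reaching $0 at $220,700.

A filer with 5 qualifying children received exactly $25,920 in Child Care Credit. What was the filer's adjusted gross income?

$218,900

Full credit = 5 × $11,520 = $57,600.
$25,920 is 25,920/57,600 of the full $57,600, so 31,680/57,600 of the $4,000 range has been used: income = $216,700 + $4,000 × 31,680/57,600 = $218,900.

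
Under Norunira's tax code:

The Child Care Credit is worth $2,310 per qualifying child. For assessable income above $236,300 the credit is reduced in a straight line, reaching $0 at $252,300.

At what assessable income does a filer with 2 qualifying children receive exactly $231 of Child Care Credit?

$251,500

Full credit = 2 × $2,310 = $4,620.
$231 is 231/4,620 of the full $4,620, so 4,389/4,620 of the $16,000 range has been used: income = $236,300 + $16,000 × 4,389/4,620 = $251,500.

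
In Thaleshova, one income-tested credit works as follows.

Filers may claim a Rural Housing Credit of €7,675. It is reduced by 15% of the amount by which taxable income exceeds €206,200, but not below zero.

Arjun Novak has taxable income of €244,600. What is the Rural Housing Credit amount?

Rural Housing Credit: 15% of the €38,400 excess over €206,200 is €5,760; credit = €7,675 − €5,760 = €1,915.

€1,915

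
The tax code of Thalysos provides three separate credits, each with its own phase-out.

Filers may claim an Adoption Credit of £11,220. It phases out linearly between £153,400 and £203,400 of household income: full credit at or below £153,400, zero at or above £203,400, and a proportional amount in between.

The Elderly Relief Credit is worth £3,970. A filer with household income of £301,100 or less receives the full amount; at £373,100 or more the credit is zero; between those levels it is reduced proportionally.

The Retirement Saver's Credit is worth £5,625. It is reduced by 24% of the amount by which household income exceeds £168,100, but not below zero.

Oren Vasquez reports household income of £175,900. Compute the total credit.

Adoption Credit: £175,900 is £22,500 into a £50,000 phase-out range, leaving 27,500/50,000 of the credit: £11,220 × 27,500/50,000 = £6,171.
Elderly Relief Credit: £175,900 is at or below the £301,100 threshold, so the full £3,970 applies.
Retirement Saver's Credit: 24% of the £7,800 excess over £168,100 is £1,872; credit = £5,625 − £1,872 = £3,753.
Total: £6,171 + £3,970 + £3,753 = £13,894.

£13,894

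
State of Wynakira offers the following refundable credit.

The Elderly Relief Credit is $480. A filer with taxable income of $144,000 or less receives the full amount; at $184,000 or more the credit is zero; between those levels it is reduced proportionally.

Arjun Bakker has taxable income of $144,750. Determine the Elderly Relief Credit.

$471

Elderly Relief Credit: $144,750 is $750 into a $40,000 phase-out range, leaving 39,250/40,000 of the credit: $480 × 39,250/40,000 = $471.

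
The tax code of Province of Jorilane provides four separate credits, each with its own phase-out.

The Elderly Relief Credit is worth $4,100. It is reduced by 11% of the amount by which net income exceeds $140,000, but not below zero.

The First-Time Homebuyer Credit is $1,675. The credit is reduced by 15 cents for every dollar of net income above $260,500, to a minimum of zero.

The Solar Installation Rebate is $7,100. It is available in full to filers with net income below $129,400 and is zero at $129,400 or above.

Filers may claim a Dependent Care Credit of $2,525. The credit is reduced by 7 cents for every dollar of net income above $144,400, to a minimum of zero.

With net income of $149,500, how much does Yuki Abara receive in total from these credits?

Elderly Relief Credit: 11% of the $9,500 excess over $140,000 is $1,045; credit = $4,100 − $1,045 = $3,055.
First-Time Homebuyer Credit: $149,500 is at or below the $260,500 threshold, so the full $1,675 applies.
Solar Installation Rebate: $149,500 meets or exceeds the $129,400 cutoff, so the credit is $0.
Dependent Care Credit: 7% of the $5,100 excess over $144,400 is $357; credit = $2,525 − $357 = $2,168.
Total: $3,055 + $1,675 + $0 + $2,168 = $6,898.

$6,898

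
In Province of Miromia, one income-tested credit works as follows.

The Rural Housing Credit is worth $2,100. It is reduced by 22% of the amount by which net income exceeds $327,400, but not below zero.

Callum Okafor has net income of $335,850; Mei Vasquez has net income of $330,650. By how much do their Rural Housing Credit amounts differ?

Callum ($335,850): Rural Housing Credit: 22% of the $8,450 excess over $327,400 is $1,859; credit = $2,100 − $1,859 = $241.
Mei ($330,650): Rural Housing Credit: 22% of the $3,250 excess over $327,400 is $715; credit = $2,100 − $715 = $1,385.
Difference: |$241 − $1,385| = $1,144.

$1,144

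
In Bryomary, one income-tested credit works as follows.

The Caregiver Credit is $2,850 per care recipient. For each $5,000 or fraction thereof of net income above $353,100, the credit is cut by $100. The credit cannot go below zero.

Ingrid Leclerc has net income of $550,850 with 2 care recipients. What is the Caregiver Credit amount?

$1,700

Caregiver Credit: base = 2 × $2,850 = $5,700. income exceeds $353,100 by $197,750, which is 40 full-or-partial $5,000 increments; reduction = 40 × $100 = $4,000, leaving $1,700.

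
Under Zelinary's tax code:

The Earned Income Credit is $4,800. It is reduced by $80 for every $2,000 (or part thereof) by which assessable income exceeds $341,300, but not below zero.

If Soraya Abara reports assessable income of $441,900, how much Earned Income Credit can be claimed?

Earned Income Credit: income exceeds $341,300 by $100,600, which is 51 full-or-partial $2,000 increments; reduction = 51 × $80 = $4,080, leaving $720.

$720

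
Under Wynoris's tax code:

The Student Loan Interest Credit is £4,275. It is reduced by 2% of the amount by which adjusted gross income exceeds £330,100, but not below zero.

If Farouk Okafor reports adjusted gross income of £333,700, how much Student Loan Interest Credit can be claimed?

£4,203

Student Loan Interest Credit: 2% of the £3,600 excess over £330,100 is £72; credit = £4,275 − £72 = £4,203.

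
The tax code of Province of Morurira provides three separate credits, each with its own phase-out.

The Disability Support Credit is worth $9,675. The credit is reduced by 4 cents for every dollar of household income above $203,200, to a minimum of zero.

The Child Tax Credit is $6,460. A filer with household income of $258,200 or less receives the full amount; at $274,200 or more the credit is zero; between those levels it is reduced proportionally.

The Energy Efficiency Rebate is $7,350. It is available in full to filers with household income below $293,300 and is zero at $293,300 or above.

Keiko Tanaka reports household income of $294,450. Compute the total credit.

$6,025

Disability Support Credit: 4% of the $91,250 excess over $203,200 is $3,650; credit = $9,675 − $3,650 = $6,025.
Child Tax Credit: $294,450 is at or above $274,200, so the credit is $0.
Energy Efficiency Rebate: $294,450 meets or exceeds the $293,300 cutoff, so the credit is $0.
Total: $6,025 + $0 + $0 = $6,025.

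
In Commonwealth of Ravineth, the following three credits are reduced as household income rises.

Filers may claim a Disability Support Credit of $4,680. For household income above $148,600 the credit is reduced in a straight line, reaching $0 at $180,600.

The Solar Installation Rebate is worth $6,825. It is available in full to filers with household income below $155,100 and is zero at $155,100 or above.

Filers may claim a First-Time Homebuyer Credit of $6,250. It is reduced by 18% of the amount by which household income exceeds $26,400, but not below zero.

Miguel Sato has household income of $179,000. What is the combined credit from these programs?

$234

Disability Support Credit: $179,000 is $30,400 into a $32,000 phase-out range, leaving 1,600/32,000 of the credit: $4,680 × 1,600/32,000 = $234.
Solar Installation Rebate: $179,000 meets or exceeds the $155,100 cutoff, so the credit is $0.
First-Time Homebuyer Credit: 18% of the $152,600 excess over $26,400 is $27,468 ≥ base, so the credit is $0.
Total: $234 + $0 + $0 = $234.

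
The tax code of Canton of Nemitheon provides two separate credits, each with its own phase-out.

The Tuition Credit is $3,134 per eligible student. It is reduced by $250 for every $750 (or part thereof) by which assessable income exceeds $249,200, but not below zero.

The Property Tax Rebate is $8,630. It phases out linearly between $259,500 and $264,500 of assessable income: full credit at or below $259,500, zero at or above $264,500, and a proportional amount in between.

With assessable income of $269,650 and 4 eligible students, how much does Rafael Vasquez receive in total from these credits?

$5,536

Tuition Credit: base = 4 × $3,134 = $12,536. income exceeds $249,200 by $20,450, which is 28 full-or-partial $750 increments; reduction = 28 × $250 = $7,000, leaving $5,536.
Property Tax Rebate: $269,650 is at or above $264,500, so the credit is $0.
Total: $5,536 + $0 = $5,536.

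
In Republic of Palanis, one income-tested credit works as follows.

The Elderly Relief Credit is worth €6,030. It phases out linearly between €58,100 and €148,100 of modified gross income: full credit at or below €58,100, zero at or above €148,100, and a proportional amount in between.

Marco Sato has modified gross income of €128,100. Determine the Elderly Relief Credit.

€1,340

Elderly Relief Credit: €128,100 is €70,000 into a €90,000 phase-out range, leaving 20,000/90,000 of the credit: €6,030 × 20,000/90,000 = €1,340.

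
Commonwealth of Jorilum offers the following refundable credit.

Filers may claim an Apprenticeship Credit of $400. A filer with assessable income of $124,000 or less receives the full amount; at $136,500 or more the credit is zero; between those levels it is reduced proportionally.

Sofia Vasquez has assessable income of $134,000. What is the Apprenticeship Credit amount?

$80

Apprenticeship Credit: $134,000 is $10,000 into a $12,500 phase-out range, leaving 2,500/12,500 of the credit: $400 × 2,500/12,500 = $80.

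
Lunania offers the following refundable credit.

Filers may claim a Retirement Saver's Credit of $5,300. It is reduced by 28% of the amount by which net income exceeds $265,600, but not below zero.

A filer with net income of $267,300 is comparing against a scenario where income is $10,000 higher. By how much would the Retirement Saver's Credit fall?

At $267,300 — 28% of the $1,700 excess over $265,600 is $476; credit = $5,300 − $476 = $4,824.
At $277,300 — 28% of the $11,700 excess over $265,600 is $3,276; credit = $5,300 − $3,276 = $2,024.
Lost: $4,824 − $2,024 = $2,800.

$2,800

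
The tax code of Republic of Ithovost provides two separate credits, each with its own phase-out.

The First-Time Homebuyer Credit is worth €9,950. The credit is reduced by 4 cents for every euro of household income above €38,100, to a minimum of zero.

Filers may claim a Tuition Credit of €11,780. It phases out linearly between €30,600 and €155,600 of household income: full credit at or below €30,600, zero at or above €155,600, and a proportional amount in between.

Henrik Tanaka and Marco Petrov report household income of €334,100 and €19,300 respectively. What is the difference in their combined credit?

€21,730

Henrik (€334,100): First-Time Homebuyer Credit: 4% of the €296,000 excess over €38,100 is €11,840 ≥ base, so the credit is €0. Tuition Credit: €334,100 is at or above €155,600, so the credit is €0. total €0 + €0 = €0
Marco (€19,300): First-Time Homebuyer Credit: €19,300 is at or below the €38,100 threshold, so the full €9,950 applies. Tuition Credit: €19,300 is at or below the €30,600 threshold, so the full €11,780 applies. total €9,950 + €11,780 = €21,730
Difference: |€0 − €21,730| = €21,730.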